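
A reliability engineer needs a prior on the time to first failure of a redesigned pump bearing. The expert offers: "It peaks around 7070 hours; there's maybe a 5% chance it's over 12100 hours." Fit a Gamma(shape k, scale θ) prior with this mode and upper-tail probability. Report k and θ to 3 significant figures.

k ≈ 10.7, θ ≈ 731

Gamma(k,θ) with k>1 has mode (k−1)θ, so θ = 7070/(k−1).
Need P(X < 12100) = 0.95 with θ tied to k this way. Start at k = 2, θ = 7070: P(X<12100) ≈ 0.510.
Too low — raise k to concentrate. Iterating converges to k ≈ 10.7.
Then θ = 7070/(10.7−1) ≈ 731.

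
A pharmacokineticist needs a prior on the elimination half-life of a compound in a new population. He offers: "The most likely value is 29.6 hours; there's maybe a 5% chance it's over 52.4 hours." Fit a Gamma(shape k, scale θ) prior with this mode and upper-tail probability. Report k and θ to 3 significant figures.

k ≈ 9.55, θ ≈ 3.46

Gamma(k,θ) with k>1 has mode (k−1)θ, so θ = 29.6/(k−1).
Need P(X < 52.4) = 0.95 with θ tied to k this way. Start at k = 2, θ = 29.6: P(X<52.4) ≈ 0.528.
Too low — raise k to concentrate. Iterating converges to k ≈ 9.55.
Then θ = 29.6/(9.55−1) ≈ 3.46.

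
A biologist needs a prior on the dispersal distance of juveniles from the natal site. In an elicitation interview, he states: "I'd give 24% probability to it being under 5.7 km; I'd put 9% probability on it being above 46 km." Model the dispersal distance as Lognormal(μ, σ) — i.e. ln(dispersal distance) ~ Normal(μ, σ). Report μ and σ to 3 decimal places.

If T ~ Lognormal(μ,σ) then ln T ~ Normal(μ,σ), so the p-quantile of ln T is μ + z_p·σ.
ln(5.7) = 1.74 and ln(46) = 3.829; z_{0.24} = -0.7063, z_{0.91} = 1.341.
σ = (3.829 − 1.74)/(1.341 − (-0.7063)) = 1.020.
μ = 1.74 − (-0.7063)·1.020 = 2.461.

μ ≈ 2.461, σ ≈ 1.020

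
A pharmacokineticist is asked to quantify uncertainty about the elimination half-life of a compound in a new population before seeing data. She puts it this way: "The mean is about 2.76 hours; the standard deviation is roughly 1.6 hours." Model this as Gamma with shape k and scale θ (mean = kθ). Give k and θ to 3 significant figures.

For Gamma(k, scale θ): mean = kθ, variance = kθ², so CV = 1/√k.
CV = SD/mean = 1.6/2.76 = 0.5797, hence k = 1/CV² = 2.98.
Then θ = mean/k = 2.76/2.98 = 0.928.

k ≈ 2.98, θ ≈ 0.928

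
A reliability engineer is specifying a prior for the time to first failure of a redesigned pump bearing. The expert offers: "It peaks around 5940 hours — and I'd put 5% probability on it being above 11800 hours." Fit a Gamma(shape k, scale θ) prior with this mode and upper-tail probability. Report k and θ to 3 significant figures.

k ≈ 6.89, θ ≈ 1010

Gamma(k,θ) with k>1 has mode (k−1)θ, so θ = 5940/(k−1).
Need P(X < 11800) = 0.95 with θ tied to k this way. Start at k = 2, θ = 5940: P(X<11800) ≈ 0.590.
Too low — raise k to concentrate. Iterating converges to k ≈ 6.89.
Then θ = 5940/(6.89−1) ≈ 1010.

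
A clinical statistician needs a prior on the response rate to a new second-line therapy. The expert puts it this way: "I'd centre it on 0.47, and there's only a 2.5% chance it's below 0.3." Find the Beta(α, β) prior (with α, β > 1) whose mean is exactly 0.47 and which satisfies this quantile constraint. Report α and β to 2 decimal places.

With mean 0.47 fixed, write α = 0.47s, β = 0.53s where s = α+β.
Need P(θ < 0.3) = 0.025 under Beta(0.47s, 0.53s). Normal approximation: (q−m)/√(m(1−m)/s) ≈ z_{0.025} = -1.96, so s ≈ 0.47·0.53·(-1.96)²/(0.3−0.47)² = 33.1.
At s = 33.1: P(θ<0.3) ≈ 0.021. Adjusting to match 0.025 gives s ≈ 30.93.
So α = 0.47·30.93 ≈ 14.54, β = 0.53·30.93 ≈ 16.39.

α ≈ 14.54, β ≈ 16.39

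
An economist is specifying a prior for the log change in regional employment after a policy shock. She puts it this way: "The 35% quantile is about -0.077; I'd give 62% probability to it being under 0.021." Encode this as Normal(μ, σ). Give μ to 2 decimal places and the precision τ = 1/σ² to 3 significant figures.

The p-quantile of Normal(μ,σ) is μ + z_p·σ, with z_{0.35} = -0.3853 and z_{0.62} = 0.3055.
Eliminate σ: μ = (z₂·x₁ − z₁·x₂)/(z₂ − z₁) = (0.3055·-0.077 − (-0.3853)·0.021)/0.6908 = -0.02.
Then σ = (x₂ − x₁)/(z₂ − z₁) = (0.021 − -0.077)/0.6908 = 0.14.
Precision τ = 1/σ² = 1/0.1419² = 49.7.

μ = -0.02, τ = 49.7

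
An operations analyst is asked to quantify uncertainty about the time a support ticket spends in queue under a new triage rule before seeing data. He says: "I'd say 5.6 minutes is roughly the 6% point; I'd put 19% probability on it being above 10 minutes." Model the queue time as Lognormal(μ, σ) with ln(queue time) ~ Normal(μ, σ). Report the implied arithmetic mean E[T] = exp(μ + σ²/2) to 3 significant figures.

If T ~ Lognormal(μ,σ) then ln T ~ Normal(μ,σ), so the p-quantile of ln T is μ + z_p·σ.
ln(5.6) = 1.723 and ln(10) = 2.303; z_{0.06} = -1.555, z_{0.81} = 0.8779.
σ = (2.303 − 1.723)/(0.8779 − (-1.555)) = 0.238.
μ = 1.723 − (-1.555)·0.238 = 2.093.
E[T] = exp(μ + σ²/2) = exp(2.093 + 0.0284) = 8.35 minutes.

E[T] ≈ 8.35 minutes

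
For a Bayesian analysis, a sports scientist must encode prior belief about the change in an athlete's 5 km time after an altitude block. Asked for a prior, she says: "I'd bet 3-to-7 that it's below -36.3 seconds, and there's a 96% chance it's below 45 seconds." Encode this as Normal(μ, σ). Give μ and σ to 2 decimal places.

For Normal(μ,σ), the p-quantile is μ + z_p·σ. Here z_{0.3} = -0.5244, z_{0.96} = 1.751.
So -36.3 = μ − 0.5244σ and 45 = μ + 1.751σ.
Subtracting: σ = (45 − -36.3)/(1.751 − (-0.5244)) = 35.73.
Then μ = -36.3 − (-0.5244)·35.73 = -17.56.

μ = -17.56, σ = 35.73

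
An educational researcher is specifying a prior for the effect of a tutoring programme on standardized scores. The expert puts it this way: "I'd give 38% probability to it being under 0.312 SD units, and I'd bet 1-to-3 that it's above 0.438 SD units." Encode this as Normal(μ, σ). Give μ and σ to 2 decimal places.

μ = 0.35, σ = 0.13

For Normal(μ,σ), the p-quantile is μ + z_p·σ. Here z_{0.38} = -0.3055, z_{0.75} = 0.6745.
So 0.312 = μ − 0.3055σ and 0.438 = μ + 0.6745σ.
Subtracting: σ = (0.438 − 0.312)/(0.6745 − (-0.3055)) = 0.13.
Then μ = 0.312 − (-0.3055)·0.13 = 0.35.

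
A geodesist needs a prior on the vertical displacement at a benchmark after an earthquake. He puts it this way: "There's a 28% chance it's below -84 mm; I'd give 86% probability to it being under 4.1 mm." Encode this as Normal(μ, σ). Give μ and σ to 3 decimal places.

μ = -53.126, σ = 52.971

The p-quantile of Normal(μ,σ) is μ + z_p·σ, with z_{0.28} = -0.5828 and z_{0.86} = 1.08.
Eliminate σ: μ = (z₂·x₁ − z₁·x₂)/(z₂ − z₁) = (1.08·-84 − (-0.5828)·4.1)/1.663 = -53.126.
Then σ = (x₂ − x₁)/(z₂ − z₁) = (4.1 − -84)/1.663 = 52.971.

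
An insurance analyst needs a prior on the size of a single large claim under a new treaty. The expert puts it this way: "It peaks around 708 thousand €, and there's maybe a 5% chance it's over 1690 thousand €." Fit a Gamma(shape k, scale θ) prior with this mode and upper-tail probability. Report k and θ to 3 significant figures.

k ≈ 4.61, θ ≈ 196

Gamma(k,θ) with k>1 has mode (k−1)θ, so θ = 708/(k−1).
Need P(X < 1690) = 0.95 with θ tied to k this way. Start at k = 2, θ = 708: P(X<1690) ≈ 0.689.
Too low — raise k to concentrate. Iterating converges to k ≈ 4.61.
Then θ = 708/(4.61−1) ≈ 196.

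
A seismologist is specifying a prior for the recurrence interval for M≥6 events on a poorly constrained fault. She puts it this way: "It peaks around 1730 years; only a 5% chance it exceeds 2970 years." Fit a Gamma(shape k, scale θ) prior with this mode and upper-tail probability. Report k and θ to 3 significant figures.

Gamma(k,θ) with k>1 has mode (k−1)θ, so θ = 1730/(k−1).
Need P(X < 2970) = 0.95 with θ tied to k this way. Start at k = 2, θ = 1730: P(X<2970) ≈ 0.512.
Too low — raise k to concentrate. Iterating converges to k ≈ 10.6.
Then θ = 1730/(10.6−1) ≈ 181.

k ≈ 10.6, θ ≈ 181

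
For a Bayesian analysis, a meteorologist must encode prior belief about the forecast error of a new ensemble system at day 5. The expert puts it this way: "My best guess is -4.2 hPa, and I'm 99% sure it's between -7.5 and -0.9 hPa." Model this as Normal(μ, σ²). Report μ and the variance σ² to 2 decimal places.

μ = -4.20, σ² = 1.64

A symmetric 99% interval runs μ ± z·σ with z = 2.576.
Half-width = 3.3, so σ = 3.3/2.576 = 1.281 and σ² = 1.64.
μ is the stated best guess, -4.20.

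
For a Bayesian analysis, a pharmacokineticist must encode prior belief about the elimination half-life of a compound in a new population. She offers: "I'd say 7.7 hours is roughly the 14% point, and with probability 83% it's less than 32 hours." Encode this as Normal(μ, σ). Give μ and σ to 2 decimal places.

For Normal(μ,σ), the p-quantile is μ + z_p·σ. Here z_{0.14} = -1.08, z_{0.83} = 0.9542.
So 7.7 = μ − 1.08σ and 32 = μ + 0.9542σ.
Subtracting: σ = (32 − 7.7)/(0.9542 − (-1.08)) = 11.94.
Then μ = 7.7 − (-1.08)·11.94 = 20.60.

μ = 20.60, σ = 11.94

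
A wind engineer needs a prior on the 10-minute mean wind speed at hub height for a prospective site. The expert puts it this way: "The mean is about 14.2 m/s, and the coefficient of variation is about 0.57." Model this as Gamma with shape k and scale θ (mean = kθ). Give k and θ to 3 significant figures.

For Gamma(k, scale θ): mean = kθ, variance = kθ², so CV = 1/√k.
CV = 0.57, hence k = 1/CV² = 3.08.
Then θ = mean/k = 14.2/3.08 = 4.61.

k ≈ 3.08, θ ≈ 4.61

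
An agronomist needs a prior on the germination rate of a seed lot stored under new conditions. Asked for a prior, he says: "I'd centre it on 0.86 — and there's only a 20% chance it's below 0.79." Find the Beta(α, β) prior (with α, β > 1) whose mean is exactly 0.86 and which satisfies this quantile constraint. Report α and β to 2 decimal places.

α ≈ 11.90, β ≈ 1.94

With mean 0.86 fixed, write α = 0.86s, β = 0.14s where s = α+β.
Need P(θ < 0.79) = 0.2 under Beta(0.86s, 0.14s). Normal approximation: (q−m)/√(m(1−m)/s) ≈ z_{0.2} = -0.842, so s ≈ 0.86·0.14·(-0.842)²/(0.79−0.86)² = 17.4.
At s = 17.4: P(θ<0.79) ≈ 0.183. Adjusting to match 0.2 gives s ≈ 13.84.
So α = 0.86·13.84 ≈ 11.90, β = 0.14·13.84 ≈ 1.94.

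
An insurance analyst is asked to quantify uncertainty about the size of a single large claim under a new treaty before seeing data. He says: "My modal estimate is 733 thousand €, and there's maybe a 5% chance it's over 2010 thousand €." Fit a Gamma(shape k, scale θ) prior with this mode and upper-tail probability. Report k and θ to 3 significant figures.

k ≈ 3.64, θ ≈ 278

Gamma(k,θ) with k>1 has mode (k−1)θ, so θ = 733/(k−1).
Need P(X < 2010) = 0.95 with θ tied to k this way. Start at k = 2, θ = 733: P(X<2010) ≈ 0.759.
Too low — raise k to concentrate. Iterating converges to k ≈ 3.64.
Then θ = 733/(3.64−1) ≈ 278.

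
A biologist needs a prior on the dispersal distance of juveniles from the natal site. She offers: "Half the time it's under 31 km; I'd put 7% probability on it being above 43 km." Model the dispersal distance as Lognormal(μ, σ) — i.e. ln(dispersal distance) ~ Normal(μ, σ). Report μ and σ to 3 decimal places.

If T ~ Lognormal(μ,σ) then ln T ~ Normal(μ,σ), so the p-quantile of ln T is μ + z_p·σ.
ln(31) = 3.434 and ln(43) = 3.761; z_{0.5} = 0, z_{0.93} = 1.476.
σ = (3.761 − 3.434)/(1.476 − (0)) = 0.222.
μ = 3.434 − (0)·0.222 = 3.434.

μ ≈ 3.434, σ ≈ 0.222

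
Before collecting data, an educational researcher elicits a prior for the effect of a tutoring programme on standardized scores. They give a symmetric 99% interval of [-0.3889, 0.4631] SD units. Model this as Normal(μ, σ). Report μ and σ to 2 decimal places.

μ = 0.04, σ = 0.17

A symmetric 99% interval runs μ ± z·σ with z = 2.576.
Half-width = 0.426, so σ = 0.426/2.576 = 0.17.
μ is the interval midpoint, 0.04.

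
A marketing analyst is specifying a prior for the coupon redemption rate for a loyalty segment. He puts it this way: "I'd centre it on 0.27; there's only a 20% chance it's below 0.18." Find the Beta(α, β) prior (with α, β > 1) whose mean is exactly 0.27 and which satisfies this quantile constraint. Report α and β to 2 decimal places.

α ≈ 4.83, β ≈ 13.06

With mean 0.27 fixed, write α = 0.27s, β = 0.73s where s = α+β.
Need P(θ < 0.18) = 0.2 under Beta(0.27s, 0.73s). Normal approximation: (q−m)/√(m(1−m)/s) ≈ z_{0.2} = -0.842, so s ≈ 0.27·0.73·(-0.842)²/(0.18−0.27)² = 17.2.
At s = 17.2: P(θ<0.18) ≈ 0.205. Adjusting to match 0.2 gives s ≈ 17.89.
So α = 0.27·17.89 ≈ 4.83, β = 0.73·17.89 ≈ 13.06.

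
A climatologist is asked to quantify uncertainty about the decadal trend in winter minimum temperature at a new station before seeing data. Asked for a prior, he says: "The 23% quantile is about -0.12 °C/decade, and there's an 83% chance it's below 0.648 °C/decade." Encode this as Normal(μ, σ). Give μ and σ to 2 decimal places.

For Normal(μ,σ), the p-quantile is μ + z_p·σ. Here z_{0.23} = -0.7388, z_{0.83} = 0.9542.
So -0.12 = μ − 0.7388σ and 0.648 = μ + 0.9542σ.
Subtracting: σ = (0.648 − -0.12)/(0.9542 − (-0.7388)) = 0.45.
Then μ = -0.12 − (-0.7388)·0.45 = 0.22.

μ = 0.22, σ = 0.45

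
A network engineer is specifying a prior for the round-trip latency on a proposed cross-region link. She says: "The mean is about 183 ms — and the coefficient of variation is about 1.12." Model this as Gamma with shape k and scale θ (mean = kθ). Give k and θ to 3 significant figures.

k ≈ 0.797, θ ≈ 230

For Gamma(k, scale θ): mean = kθ, variance = kθ², so CV = 1/√k.
CV = 1.12, hence k = 1/CV² = 0.797.
Then θ = mean/k = 183/0.797 = 230.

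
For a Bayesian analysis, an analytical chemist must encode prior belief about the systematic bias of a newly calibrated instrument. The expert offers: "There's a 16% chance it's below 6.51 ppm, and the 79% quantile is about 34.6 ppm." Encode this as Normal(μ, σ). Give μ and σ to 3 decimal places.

μ = 22.021, σ = 15.598

The p-quantile of Normal(μ,σ) is μ + z_p·σ, with z_{0.16} = -0.9945 and z_{0.79} = 0.8064.
Eliminate σ: μ = (z₂·x₁ − z₁·x₂)/(z₂ − z₁) = (0.8064·6.51 − (-0.9945)·34.6)/1.801 = 22.021.
Then σ = (x₂ − x₁)/(z₂ − z₁) = (34.6 − 6.51)/1.801 = 15.598.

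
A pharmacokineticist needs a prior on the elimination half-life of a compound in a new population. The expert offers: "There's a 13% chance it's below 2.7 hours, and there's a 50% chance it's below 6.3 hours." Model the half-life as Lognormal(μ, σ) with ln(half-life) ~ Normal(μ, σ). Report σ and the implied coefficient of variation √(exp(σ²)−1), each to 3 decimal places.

If T ~ Lognormal(μ,σ) then ln T ~ Normal(μ,σ), so the p-quantile of ln T is μ + z_p·σ.
ln(2.7) = 0.9933 and ln(6.3) = 1.841; z_{0.13} = -1.126, z_{0.5} = 0.
σ = (1.841 − 0.9933)/(0 − (-1.126)) = 0.752.
μ = 0.9933 − (-1.126)·0.752 = 1.841.
CV = √(exp(σ²)−1) = √(exp(0.5658)−1) = 0.872.

σ ≈ 0.752, CV ≈ 0.872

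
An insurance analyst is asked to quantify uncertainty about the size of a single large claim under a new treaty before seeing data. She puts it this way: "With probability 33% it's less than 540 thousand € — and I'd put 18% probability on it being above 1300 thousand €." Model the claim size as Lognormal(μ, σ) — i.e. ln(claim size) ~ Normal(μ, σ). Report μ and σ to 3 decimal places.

μ ≈ 6.577, σ ≈ 0.648

If T ~ Lognormal(μ,σ) then ln T ~ Normal(μ,σ), so the p-quantile of ln T is μ + z_p·σ.
ln(540) = 6.292 and ln(1300) = 7.17; z_{0.33} = -0.4399, z_{0.82} = 0.9154.
σ = (7.17 − 6.292)/(0.9154 − (-0.4399)) = 0.648.
μ = 6.292 − (-0.4399)·0.648 = 6.577.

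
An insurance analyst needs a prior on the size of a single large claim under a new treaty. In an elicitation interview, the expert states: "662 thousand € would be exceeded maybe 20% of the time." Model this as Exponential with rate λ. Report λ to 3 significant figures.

P(T > 662.0) = e^(−λ·662.0) = 0.2, so λ = −ln(0.2)/662.0 = 0.00243.

λ ≈ 0.00243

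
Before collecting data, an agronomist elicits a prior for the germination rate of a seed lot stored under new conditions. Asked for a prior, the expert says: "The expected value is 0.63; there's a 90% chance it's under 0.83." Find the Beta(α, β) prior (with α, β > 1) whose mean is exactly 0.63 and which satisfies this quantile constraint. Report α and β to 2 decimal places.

With mean 0.63 fixed, write α = 0.63s, β = 0.37s where s = α+β.
Need P(θ < 0.83) = 0.9 under Beta(0.63s, 0.37s). Normal approximation: (q−m)/√(m(1−m)/s) ≈ z_{0.9} = 1.28, so s ≈ 0.63·0.37·(1.28)²/(0.83−0.63)² = 9.6.
At s = 9.6: P(θ<0.83) ≈ 0.916. Adjusting to match 0.9 gives s ≈ 8.40.
So α = 0.63·8.40 ≈ 5.29, β = 0.37·8.40 ≈ 3.11.

α ≈ 5.29, β ≈ 3.11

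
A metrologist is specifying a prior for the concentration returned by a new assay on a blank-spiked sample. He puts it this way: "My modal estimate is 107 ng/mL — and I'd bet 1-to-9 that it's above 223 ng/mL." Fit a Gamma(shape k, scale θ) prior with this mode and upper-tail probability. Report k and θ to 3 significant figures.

Gamma(k,θ) with k>1 has mode (k−1)θ, so θ = 107/(k−1).
Need P(X < 223) = 0.9 with θ tied to k this way. Start at k = 2, θ = 107: P(X<223) ≈ 0.616.
Too low — raise k to concentrate. Iterating converges to k ≈ 4.56.
Then θ = 107/(4.56−1) ≈ 30.

k ≈ 4.56, θ ≈ 30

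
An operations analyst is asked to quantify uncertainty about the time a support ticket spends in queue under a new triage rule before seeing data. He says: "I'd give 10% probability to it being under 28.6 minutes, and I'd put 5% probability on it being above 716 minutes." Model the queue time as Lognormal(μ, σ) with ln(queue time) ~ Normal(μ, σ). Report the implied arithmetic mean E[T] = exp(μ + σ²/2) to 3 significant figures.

E[T] ≈ 215 minutes

If T ~ Lognormal(μ,σ) then ln T ~ Normal(μ,σ), so the p-quantile of ln T is μ + z_p·σ.
ln(28.6) = 3.353 and ln(716) = 6.574; z_{0.1} = -1.282, z_{0.95} = 1.645.
σ = (6.574 − 3.353)/(1.645 − (-1.282)) = 1.100.
μ = 3.353 − (-1.282)·1.100 = 4.764.
E[T] = exp(μ + σ²/2) = exp(4.764 + 0.6055) = 215 minutes.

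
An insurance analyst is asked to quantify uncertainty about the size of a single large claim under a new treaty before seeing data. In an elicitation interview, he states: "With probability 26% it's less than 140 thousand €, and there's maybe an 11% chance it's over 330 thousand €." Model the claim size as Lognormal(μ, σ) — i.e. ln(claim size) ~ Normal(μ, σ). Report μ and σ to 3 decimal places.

μ ≈ 5.237, σ ≈ 0.459

If T ~ Lognormal(μ,σ) then ln T ~ Normal(μ,σ), so the p-quantile of ln T is μ + z_p·σ.
ln(140) = 4.942 and ln(330) = 5.799; z_{0.26} = -0.6433, z_{0.89} = 1.227.
σ = (5.799 − 4.942)/(1.227 − (-0.6433)) = 0.459.
μ = 4.942 − (-0.6433)·0.459 = 5.237.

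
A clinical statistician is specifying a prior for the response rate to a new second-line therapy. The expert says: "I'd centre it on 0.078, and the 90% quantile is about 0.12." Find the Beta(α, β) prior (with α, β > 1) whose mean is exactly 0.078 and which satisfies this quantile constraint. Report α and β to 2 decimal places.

α ≈ 5.65, β ≈ 66.79

With mean 0.078 fixed, write α = 0.078s, β = 0.922s where s = α+β.
Need P(θ < 0.12) = 0.9 under Beta(0.078s, 0.922s). Normal approximation: (q−m)/√(m(1−m)/s) ≈ z_{0.9} = 1.28, so s ≈ 0.078·0.922·(1.28)²/(0.12−0.078)² = 67.0.
At s = 67.0: P(θ<0.12) ≈ 0.893. Adjusting to match 0.9 gives s ≈ 72.44.
So α = 0.078·72.44 ≈ 5.65, β = 0.922·72.44 ≈ 66.79.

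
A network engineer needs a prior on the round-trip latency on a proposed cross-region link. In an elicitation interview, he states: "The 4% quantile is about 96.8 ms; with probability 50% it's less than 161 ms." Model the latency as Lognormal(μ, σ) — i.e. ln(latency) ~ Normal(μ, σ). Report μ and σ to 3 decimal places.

μ ≈ 5.081, σ ≈ 0.291

If T ~ Lognormal(μ,σ) then ln T ~ Normal(μ,σ), so the p-quantile of ln T is μ + z_p·σ.
ln(96.8) = 4.573 and ln(161) = 5.081; z_{0.04} = -1.751, z_{0.5} = 0.
σ = (5.081 − 4.573)/(0 − (-1.751)) = 0.291.
μ = 4.573 − (-1.751)·0.291 = 5.081.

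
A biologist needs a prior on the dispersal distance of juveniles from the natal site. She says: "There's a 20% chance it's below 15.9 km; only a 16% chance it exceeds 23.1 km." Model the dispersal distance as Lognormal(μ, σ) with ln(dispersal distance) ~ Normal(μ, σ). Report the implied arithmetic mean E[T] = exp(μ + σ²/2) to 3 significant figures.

E[T] ≈ 19.3 km

If T ~ Lognormal(μ,σ) then ln T ~ Normal(μ,σ), so the p-quantile of ln T is μ + z_p·σ.
ln(15.9) = 2.766 and ln(23.1) = 3.14; z_{0.2} = -0.8416, z_{0.84} = 0.9945.
σ = (3.14 − 2.766)/(0.9945 − (-0.8416)) = 0.203.
μ = 2.766 − (-0.8416)·0.203 = 2.938.
E[T] = exp(μ + σ²/2) = exp(2.938 + 0.0207) = 19.3 km.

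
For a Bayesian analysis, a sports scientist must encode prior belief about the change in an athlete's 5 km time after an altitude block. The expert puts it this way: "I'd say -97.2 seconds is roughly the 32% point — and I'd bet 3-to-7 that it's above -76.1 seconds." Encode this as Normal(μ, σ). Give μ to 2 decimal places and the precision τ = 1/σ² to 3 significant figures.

μ = -87.25, τ = 0.00221

The p-quantile of Normal(μ,σ) is μ + z_p·σ, with z_{0.32} = -0.4677 and z_{0.7} = 0.5244.
Eliminate σ: μ = (z₂·x₁ − z₁·x₂)/(z₂ − z₁) = (0.5244·-97.2 − (-0.4677)·-76.1)/0.9921 = -87.25.
Then σ = (x₂ − x₁)/(z₂ − z₁) = (-76.1 − -97.2)/0.9921 = 21.27.
Precision τ = 1/σ² = 1/21.27² = 0.00221.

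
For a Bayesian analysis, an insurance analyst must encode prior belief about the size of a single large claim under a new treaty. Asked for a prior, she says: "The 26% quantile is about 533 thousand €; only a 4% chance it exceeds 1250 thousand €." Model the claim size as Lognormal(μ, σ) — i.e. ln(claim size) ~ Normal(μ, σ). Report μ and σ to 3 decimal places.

μ ≈ 6.508, σ ≈ 0.356

If T ~ Lognormal(μ,σ) then ln T ~ Normal(μ,σ), so the p-quantile of ln T is μ + z_p·σ.
ln(533) = 6.279 and ln(1250) = 7.131; z_{0.26} = -0.6433, z_{0.96} = 1.751.
σ = (7.131 − 6.279)/(1.751 − (-0.6433)) = 0.356.
μ = 6.279 − (-0.6433)·0.356 = 6.508.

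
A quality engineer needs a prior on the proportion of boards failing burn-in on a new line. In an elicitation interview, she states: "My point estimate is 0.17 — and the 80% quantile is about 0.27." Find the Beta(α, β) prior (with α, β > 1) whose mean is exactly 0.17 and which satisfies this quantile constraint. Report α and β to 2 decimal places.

With mean 0.17 fixed, write α = 0.17s, β = 0.83s where s = α+β.
Need P(θ < 0.27) = 0.8 under Beta(0.17s, 0.83s). Normal approximation: (q−m)/√(m(1−m)/s) ≈ z_{0.8} = 0.842, so s ≈ 0.17·0.83·(0.842)²/(0.27−0.17)² = 10.0.
At s = 10.0: P(θ<0.27) ≈ 0.819. Adjusting to match 0.8 gives s ≈ 7.65.
So α = 0.17·7.65 ≈ 1.30, β = 0.83·7.65 ≈ 6.35.

α ≈ 1.30, β ≈ 6.35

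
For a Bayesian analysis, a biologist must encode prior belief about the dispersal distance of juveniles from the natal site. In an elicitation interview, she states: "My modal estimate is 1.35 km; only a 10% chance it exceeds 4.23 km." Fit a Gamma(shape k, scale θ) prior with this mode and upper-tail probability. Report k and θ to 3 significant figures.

Gamma(k,θ) with k>1 has mode (k−1)θ, so θ = 1.35/(k−1).
Need P(X < 4.23) = 0.9 with θ tied to k this way. Start at k = 2, θ = 1.35: P(X<4.23) ≈ 0.820.
Too low — raise k to concentrate. Iterating converges to k ≈ 2.45.
Then θ = 1.35/(2.45−1) ≈ 0.93.

k ≈ 2.45, θ ≈ 0.93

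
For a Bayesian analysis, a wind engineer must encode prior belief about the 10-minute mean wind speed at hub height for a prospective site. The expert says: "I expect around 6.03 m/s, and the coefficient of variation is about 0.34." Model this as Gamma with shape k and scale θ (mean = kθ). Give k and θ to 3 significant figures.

For Gamma(k, scale θ): mean = kθ, variance = kθ², so CV = 1/√k.
CV = 0.34, hence k = 1/CV² = 8.65.
Then θ = mean/k = 6.03/8.65 = 0.697.

k ≈ 8.65, θ ≈ 0.697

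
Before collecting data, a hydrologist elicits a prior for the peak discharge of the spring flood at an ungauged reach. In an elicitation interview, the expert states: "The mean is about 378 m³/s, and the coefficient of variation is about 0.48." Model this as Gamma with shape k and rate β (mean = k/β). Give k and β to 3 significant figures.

k ≈ 4.34, β ≈ 0.0115

For Gamma(k, rate β): mean = k/β, variance = k/β², so CV = 1/√k.
CV = 0.48, hence k = 1/CV² = 4.34.
Then β = k/mean = 4.34/378 = 0.0115.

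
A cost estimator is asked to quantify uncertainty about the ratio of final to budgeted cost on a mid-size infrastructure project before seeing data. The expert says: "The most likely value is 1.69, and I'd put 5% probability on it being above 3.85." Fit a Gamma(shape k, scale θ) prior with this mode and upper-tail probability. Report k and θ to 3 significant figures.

Gamma(k,θ) with k>1 has mode (k−1)θ, so θ = 1.69/(k−1).
Need P(X < 3.85) = 0.95 with θ tied to k this way. Start at k = 2, θ = 1.69: P(X<3.85) ≈ 0.664.
Too low — raise k to concentrate. Iterating converges to k ≈ 5.05.
Then θ = 1.69/(5.05−1) ≈ 0.418.

k ≈ 5.05, θ ≈ 0.418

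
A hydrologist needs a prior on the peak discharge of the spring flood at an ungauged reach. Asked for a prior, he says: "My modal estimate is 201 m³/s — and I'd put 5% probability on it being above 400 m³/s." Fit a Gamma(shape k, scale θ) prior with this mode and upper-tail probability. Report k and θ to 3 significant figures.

k ≈ 6.85, θ ≈ 34.3

Gamma(k,θ) with k>1 has mode (k−1)θ, so θ = 201/(k−1).
Need P(X < 400) = 0.95 with θ tied to k this way. Start at k = 2, θ = 201: P(X<400) ≈ 0.591.
Too low — raise k to concentrate. Iterating converges to k ≈ 6.85.
Then θ = 201/(6.85−1) ≈ 34.3.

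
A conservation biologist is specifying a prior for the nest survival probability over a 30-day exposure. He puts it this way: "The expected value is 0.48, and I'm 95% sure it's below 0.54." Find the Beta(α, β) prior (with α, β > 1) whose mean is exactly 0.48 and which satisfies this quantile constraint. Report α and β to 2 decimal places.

With mean 0.48 fixed, write α = 0.48s, β = 0.52s where s = α+β.
Need P(θ < 0.54) = 0.95 under Beta(0.48s, 0.52s). Normal approximation: (q−m)/√(m(1−m)/s) ≈ z_{0.95} = 1.64, so s ≈ 0.48·0.52·(1.64)²/(0.54−0.48)² = 187.6.
At s = 187.6: P(θ<0.54) ≈ 0.950. Adjusting to match 0.95 gives s ≈ 187.49.
So α = 0.48·187.49 ≈ 89.99, β = 0.52·187.49 ≈ 97.49.

α ≈ 89.99, β ≈ 97.49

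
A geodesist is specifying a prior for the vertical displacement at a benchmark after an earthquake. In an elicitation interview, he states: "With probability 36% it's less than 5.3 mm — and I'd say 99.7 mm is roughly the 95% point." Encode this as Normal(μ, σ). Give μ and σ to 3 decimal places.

The p-quantile of Normal(μ,σ) is μ + z_p·σ, with z_{0.36} = -0.3585 and z_{0.95} = 1.645.
Eliminate σ: μ = (z₂·x₁ − z₁·x₂)/(z₂ − z₁) = (1.645·5.3 − (-0.3585)·99.7)/2.003 = 22.191.
Then σ = (x₂ − x₁)/(z₂ − z₁) = (99.7 − 5.3)/2.003 = 47.122.

μ = 22.191, σ = 47.122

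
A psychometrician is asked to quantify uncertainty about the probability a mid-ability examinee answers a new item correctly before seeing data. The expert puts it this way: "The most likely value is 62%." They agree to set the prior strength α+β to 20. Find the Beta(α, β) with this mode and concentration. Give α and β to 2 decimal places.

For α,β > 1 the Beta mode is (α−1)/(α+β−2). With α+β = 20, the mode is (α−1)/18.
Set (α−1)/18 = 0.62 → α = 1 + 0.62·18 = 12.16.
β = 20 − α = 7.84.

α = 12.16, β = 7.84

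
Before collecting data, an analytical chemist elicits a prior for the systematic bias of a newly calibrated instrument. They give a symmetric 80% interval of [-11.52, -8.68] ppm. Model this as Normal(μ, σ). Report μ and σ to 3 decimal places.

μ = -10.100, σ = 1.108

A symmetric 80% interval runs μ ± z·σ with z = 1.282.
Half-width = 1.42, so σ = 1.42/1.282 = 1.108.
μ is the interval midpoint, -10.100.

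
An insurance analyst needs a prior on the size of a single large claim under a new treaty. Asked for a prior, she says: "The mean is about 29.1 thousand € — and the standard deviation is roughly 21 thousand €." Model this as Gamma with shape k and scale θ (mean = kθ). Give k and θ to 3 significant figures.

For Gamma(k, scale θ): mean = kθ, variance = kθ², so CV = 1/√k.
CV = SD/mean = 21/29.1 = 0.7216, hence k = 1/CV² = 1.92.
Then θ = mean/k = 29.1/1.92 = 15.2.

k ≈ 1.92, θ ≈ 15.2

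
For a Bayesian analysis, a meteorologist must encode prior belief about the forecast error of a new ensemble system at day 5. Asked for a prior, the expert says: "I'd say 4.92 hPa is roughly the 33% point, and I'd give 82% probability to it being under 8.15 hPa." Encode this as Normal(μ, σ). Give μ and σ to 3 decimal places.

For Normal(μ,σ), the p-quantile is μ + z_p·σ. Here z_{0.33} = -0.4399, z_{0.82} = 0.9154.
So 4.92 = μ − 0.4399σ and 8.15 = μ + 0.9154σ.
Subtracting: σ = (8.15 − 4.92)/(0.9154 − (-0.4399)) = 2.383.
Then μ = 4.92 − (-0.4399)·2.383 = 5.968.

μ = 5.968, σ = 2.383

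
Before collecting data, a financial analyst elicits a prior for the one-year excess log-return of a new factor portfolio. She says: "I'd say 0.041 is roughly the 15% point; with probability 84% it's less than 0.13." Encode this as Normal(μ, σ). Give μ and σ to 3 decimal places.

μ = 0.086, σ = 0.044

The p-quantile of Normal(μ,σ) is μ + z_p·σ, with z_{0.15} = -1.036 and z_{0.84} = 0.9945.
Eliminate σ: μ = (z₂·x₁ − z₁·x₂)/(z₂ − z₁) = (0.9945·0.041 − (-1.036)·0.13)/2.031 = 0.086.
Then σ = (x₂ − x₁)/(z₂ − z₁) = (0.13 − 0.041)/2.031 = 0.044.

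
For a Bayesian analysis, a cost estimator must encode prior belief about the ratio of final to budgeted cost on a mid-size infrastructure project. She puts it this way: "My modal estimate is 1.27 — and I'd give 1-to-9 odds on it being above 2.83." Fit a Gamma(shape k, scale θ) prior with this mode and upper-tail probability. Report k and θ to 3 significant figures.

k ≈ 4, θ ≈ 0.424

Gamma(k,θ) with k>1 has mode (k−1)θ, so θ = 1.27/(k−1).
Need P(X < 2.83) = 0.9 with θ tied to k this way. Start at k = 2, θ = 1.27: P(X<2.83) ≈ 0.652.
Too low — raise k to concentrate. Iterating converges to k ≈ 4.
Then θ = 1.27/(4−1) ≈ 0.424.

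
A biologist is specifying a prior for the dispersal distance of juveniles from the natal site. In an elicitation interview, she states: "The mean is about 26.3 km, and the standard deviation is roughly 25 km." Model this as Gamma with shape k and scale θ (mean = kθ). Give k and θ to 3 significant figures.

For Gamma(k, scale θ): mean = kθ, variance = kθ², so CV = 1/√k.
CV = SD/mean = 25/26.3 = 0.9506, hence k = 1/CV² = 1.11.
Then θ = mean/k = 26.3/1.11 = 23.8.

k ≈ 1.11, θ ≈ 23.8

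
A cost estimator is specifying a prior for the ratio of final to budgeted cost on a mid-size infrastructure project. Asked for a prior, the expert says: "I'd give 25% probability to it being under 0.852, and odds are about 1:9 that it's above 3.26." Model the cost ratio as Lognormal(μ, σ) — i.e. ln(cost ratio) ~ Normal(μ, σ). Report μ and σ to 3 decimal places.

If T ~ Lognormal(μ,σ) then ln T ~ Normal(μ,σ), so the p-quantile of ln T is μ + z_p·σ.
ln(0.852) = -0.1602 and ln(3.26) = 1.182; z_{0.25} = -0.6745, z_{0.9} = 1.282.
σ = (1.182 − -0.1602)/(1.282 − (-0.6745)) = 0.686.
μ = -0.1602 − (-0.6745)·0.686 = 0.303.

μ ≈ 0.303, σ ≈ 0.686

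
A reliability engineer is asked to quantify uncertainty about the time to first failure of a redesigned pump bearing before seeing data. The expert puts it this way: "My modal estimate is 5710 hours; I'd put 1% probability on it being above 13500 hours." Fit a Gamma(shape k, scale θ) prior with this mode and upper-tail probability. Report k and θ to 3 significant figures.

k ≈ 7.42, θ ≈ 890

Gamma(k,θ) with k>1 has mode (k−1)θ, so θ = 5710/(k−1).
Need P(X < 13500) = 0.99 with θ tied to k this way. Start at k = 2, θ = 5710: P(X<13500) ≈ 0.684.
Too low — raise k to concentrate. Iterating converges to k ≈ 7.42.
Then θ = 5710/(7.42−1) ≈ 890.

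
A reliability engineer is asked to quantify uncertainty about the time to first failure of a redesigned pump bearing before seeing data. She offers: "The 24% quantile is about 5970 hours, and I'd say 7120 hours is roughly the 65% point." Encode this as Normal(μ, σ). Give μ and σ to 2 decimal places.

μ = 6714.07, σ = 1053.48

For Normal(μ,σ), the p-quantile is μ + z_p·σ. Here z_{0.24} = -0.7063, z_{0.65} = 0.3853.
So 5970 = μ − 0.7063σ and 7120 = μ + 0.3853σ.
Subtracting: σ = (7120 − 5970)/(0.3853 − (-0.7063)) = 1053.48.
Then μ = 5970 − (-0.7063)·1053.48 = 6714.07.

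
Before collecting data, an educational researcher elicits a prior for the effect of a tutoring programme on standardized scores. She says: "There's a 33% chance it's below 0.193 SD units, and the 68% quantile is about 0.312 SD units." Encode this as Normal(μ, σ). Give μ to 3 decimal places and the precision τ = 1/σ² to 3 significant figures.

μ = 0.251, τ = 58.2

The p-quantile of Normal(μ,σ) is μ + z_p·σ, with z_{0.33} = -0.4399 and z_{0.68} = 0.4677.
Eliminate σ: μ = (z₂·x₁ − z₁·x₂)/(z₂ − z₁) = (0.4677·0.193 − (-0.4399)·0.312)/0.9076 = 0.251.
Then σ = (x₂ − x₁)/(z₂ − z₁) = (0.312 − 0.193)/0.9076 = 0.131.
Precision τ = 1/σ² = 1/0.1311² = 58.2.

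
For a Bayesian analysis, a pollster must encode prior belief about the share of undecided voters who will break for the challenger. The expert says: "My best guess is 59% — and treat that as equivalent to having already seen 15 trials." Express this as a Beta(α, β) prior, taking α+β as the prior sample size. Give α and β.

Under the effective-sample-size interpretation, Beta(α, β) has prior mean α/(α+β) and prior sample size α+β.
So α+β = 15 and α/(α+β) = 0.59, giving α = 0.59·15 = 8.85 and β = 15 − 8.85 = 6.15.

α = 8.85, β = 6.15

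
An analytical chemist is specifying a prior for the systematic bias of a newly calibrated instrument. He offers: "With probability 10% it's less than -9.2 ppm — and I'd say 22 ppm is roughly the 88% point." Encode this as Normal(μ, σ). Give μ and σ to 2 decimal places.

μ = 7.08, σ = 12.70

The p-quantile of Normal(μ,σ) is μ + z_p·σ, with z_{0.1} = -1.282 and z_{0.88} = 1.175.
Eliminate σ: μ = (z₂·x₁ − z₁·x₂)/(z₂ − z₁) = (1.175·-9.2 − (-1.282)·22)/2.457 = 7.08.
Then σ = (x₂ − x₁)/(z₂ − z₁) = (22 − -9.2)/2.457 = 12.70.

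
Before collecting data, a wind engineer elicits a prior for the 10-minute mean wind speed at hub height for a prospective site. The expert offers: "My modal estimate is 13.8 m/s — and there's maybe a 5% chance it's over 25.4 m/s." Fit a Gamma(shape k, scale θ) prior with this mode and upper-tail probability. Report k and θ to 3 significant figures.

Gamma(k,θ) with k>1 has mode (k−1)θ, so θ = 13.8/(k−1).
Need P(X < 25.4) = 0.95 with θ tied to k this way. Start at k = 2, θ = 13.8: P(X<25.4) ≈ 0.549.
Too low — raise k to concentrate. Iterating converges to k ≈ 8.48.
Then θ = 13.8/(8.48−1) ≈ 1.84.

k ≈ 8.48, θ ≈ 1.84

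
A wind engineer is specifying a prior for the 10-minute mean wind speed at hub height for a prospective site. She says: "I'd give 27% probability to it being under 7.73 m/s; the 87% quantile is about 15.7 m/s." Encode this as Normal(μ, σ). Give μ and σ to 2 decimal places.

The p-quantile of Normal(μ,σ) is μ + z_p·σ, with z_{0.27} = -0.6128 and z_{0.87} = 1.126.
Eliminate σ: μ = (z₂·x₁ − z₁·x₂)/(z₂ − z₁) = (1.126·7.73 − (-0.6128)·15.7)/1.739 = 10.54.
Then σ = (x₂ − x₁)/(z₂ − z₁) = (15.7 − 7.73)/1.739 = 4.58.

μ = 10.54, σ = 4.58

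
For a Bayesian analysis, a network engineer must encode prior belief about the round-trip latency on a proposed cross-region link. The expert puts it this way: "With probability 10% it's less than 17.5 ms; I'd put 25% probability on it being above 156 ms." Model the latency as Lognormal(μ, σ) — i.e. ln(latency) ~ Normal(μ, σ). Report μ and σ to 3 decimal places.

μ ≈ 4.296, σ ≈ 1.118

If T ~ Lognormal(μ,σ) then ln T ~ Normal(μ,σ), so the p-quantile of ln T is μ + z_p·σ.
ln(17.5) = 2.862 and ln(156) = 5.05; z_{0.1} = -1.282, z_{0.75} = 0.6745.
σ = (5.05 − 2.862)/(0.6745 − (-1.282)) = 1.118.
μ = 2.862 − (-1.282)·1.118 = 4.296.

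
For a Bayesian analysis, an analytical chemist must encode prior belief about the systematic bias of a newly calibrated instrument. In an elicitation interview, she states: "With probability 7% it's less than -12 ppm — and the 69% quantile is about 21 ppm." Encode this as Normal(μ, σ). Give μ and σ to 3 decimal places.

The p-quantile of Normal(μ,σ) is μ + z_p·σ, with z_{0.07} = -1.476 and z_{0.69} = 0.4959.
Eliminate σ: μ = (z₂·x₁ − z₁·x₂)/(z₂ − z₁) = (0.4959·-12 − (-1.476)·21)/1.972 = 12.701.
Then σ = (x₂ − x₁)/(z₂ − z₁) = (21 − -12)/1.972 = 16.737.

μ = 12.701, σ = 16.737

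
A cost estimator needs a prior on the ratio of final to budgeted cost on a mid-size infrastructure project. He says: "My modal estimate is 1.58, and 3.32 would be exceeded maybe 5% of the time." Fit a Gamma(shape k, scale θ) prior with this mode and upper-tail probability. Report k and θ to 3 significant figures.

Gamma(k,θ) with k>1 has mode (k−1)θ, so θ = 1.58/(k−1).
Need P(X < 3.32) = 0.95 with θ tied to k this way. Start at k = 2, θ = 1.58: P(X<3.32) ≈ 0.621.
Too low — raise k to concentrate. Iterating converges to k ≈ 6.01.
Then θ = 1.58/(6.01−1) ≈ 0.315.

k ≈ 6.01, θ ≈ 0.315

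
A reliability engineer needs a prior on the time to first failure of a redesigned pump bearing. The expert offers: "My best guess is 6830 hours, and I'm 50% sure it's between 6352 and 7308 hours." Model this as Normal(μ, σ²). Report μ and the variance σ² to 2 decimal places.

A symmetric 50% interval runs μ ± z·σ with z = 0.6745.
Half-width = 478, so σ = 478/0.6745 = 708.684 and σ² = 502232.81.
μ is the stated best guess, 6830.00.

μ = 6830.00, σ² = 502232.81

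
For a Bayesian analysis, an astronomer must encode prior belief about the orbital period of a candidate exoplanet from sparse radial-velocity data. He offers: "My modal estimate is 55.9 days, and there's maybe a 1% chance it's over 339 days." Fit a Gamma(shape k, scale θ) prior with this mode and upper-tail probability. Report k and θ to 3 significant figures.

Gamma(k,θ) with k>1 has mode (k−1)θ, so θ = 55.9/(k−1).
Need P(X < 339) = 0.99 with θ tied to k this way. Start at k = 2, θ = 55.9: P(X<339) ≈ 0.984.
Too low — raise k to concentrate. Iterating converges to k ≈ 2.14.
Then θ = 55.9/(2.14−1) ≈ 49.2.

k ≈ 2.14, θ ≈ 49.2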